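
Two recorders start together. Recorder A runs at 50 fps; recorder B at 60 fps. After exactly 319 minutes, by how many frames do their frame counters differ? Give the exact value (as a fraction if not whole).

191400 frames

319 min = 19140 s.
A emits 50 × 19140 = 957000 frames; B emits 60 × 19140 = 1148400.
Difference = 191400 frames; B is ahead of A.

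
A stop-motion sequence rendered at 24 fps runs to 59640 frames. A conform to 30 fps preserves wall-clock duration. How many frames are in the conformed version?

Target frames = source frames × (target rate / source rate) = 59640 × (30)/(24) = 59640 × 5/4 = 74550.

74550 frames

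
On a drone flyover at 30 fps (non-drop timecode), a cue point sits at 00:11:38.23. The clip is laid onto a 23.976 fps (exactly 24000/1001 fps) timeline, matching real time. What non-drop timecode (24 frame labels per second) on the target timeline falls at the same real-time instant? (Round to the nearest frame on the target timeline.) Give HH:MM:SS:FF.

00:11:38:02

Source frame index: (0×3600 + 11×60 + 38) × 30 + 23 = 20963.
Real time: 20963 / (30) = 20963/30 s.
Target frame: (20963/30) × (24000/1001) = 16770400/1001 ≈ 16753.646 → 16754.
At 24 labels/s: frame 16754 → 00:11:38:02.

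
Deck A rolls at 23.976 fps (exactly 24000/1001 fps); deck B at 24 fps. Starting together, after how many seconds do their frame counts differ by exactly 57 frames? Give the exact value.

2377.375 seconds

The gap grows by |24 − 24000/1001| = 24/1001 frames per second.
Time for a 57-frame gap: 57 ÷ (24/1001) = 2377.375 s.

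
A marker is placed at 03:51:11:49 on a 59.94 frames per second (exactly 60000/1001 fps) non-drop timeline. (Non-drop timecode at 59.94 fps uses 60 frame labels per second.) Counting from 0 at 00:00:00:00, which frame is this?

Total seconds to the label: (3 × 3600 + 51 × 60 + 11) = 13871.
Frame index = 13871 × 60 + 49 = 832309.

frame 832309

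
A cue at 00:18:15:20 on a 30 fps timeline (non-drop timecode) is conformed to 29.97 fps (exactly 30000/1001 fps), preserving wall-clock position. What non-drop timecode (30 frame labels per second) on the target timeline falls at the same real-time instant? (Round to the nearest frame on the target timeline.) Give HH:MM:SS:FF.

00:18:14:17

Source frame index: (0×3600 + 18×60 + 15) × 30 + 20 = 32870.
Real time: 32870 / (30) = 3287/3 s.
Target frame: (3287/3) × (30000/1001) = 32870000/1001 ≈ 32837.163 → 32837.
At 30 labels/s: frame 32837 → 00:18:14:17.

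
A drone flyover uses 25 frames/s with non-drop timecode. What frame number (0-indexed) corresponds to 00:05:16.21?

7921

Total seconds to the label: (0 × 3600 + 5 × 60 + 16) = 316.
Frame index = 316 × 25 + 21 = 7921.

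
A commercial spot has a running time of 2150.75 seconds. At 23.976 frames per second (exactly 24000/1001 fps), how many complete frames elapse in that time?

Frames = 2150.75 × 24000/1001 = 7374000/143 ≈ 51566.4336.
Complete frames: 51566.

51566 frames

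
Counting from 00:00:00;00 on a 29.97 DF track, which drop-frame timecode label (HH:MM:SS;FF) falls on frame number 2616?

Each 10-minute DF block holds 10 × 60 × 30 − 9 × 2 = 17982 frames. 2616 ÷ 17982 → 0 full blocks, remainder 2616.
Within the partial block the first minute is 1800 frames and each further minute 1798, so 1 further minute boundary passed. Total skipped labels = 18 × 0 + 2 × 1 = 2.
Non-drop label index = 2616 + 2 = 2618; at 30 labels/s that is 00:01:27:08, i.e. DF 00:01:27;08.

00:01:27;08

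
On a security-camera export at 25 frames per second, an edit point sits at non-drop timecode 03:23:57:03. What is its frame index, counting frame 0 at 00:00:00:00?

frame 305928

Total seconds to the label: (3 × 3600 + 23 × 60 + 57) = 12237.
Frame index = 12237 × 25 + 3 = 305928.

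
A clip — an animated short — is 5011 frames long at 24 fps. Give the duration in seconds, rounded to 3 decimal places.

208.792 seconds

Running time = 5011 × 1/24 = 5011/24 s ≈ 208.792 s.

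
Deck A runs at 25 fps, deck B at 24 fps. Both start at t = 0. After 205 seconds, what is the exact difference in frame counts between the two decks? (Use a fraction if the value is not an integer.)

A emits 25 × 205 = 5125 frames; B emits 24 × 205 = 4920.
Difference = 205 frames; B is behind A.

205 frames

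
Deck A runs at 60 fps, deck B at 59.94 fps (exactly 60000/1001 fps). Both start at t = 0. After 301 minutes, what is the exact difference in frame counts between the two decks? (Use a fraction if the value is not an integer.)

301 min = 18060 s.
A emits 60 × 18060 = 1083600 frames; B emits 60000/1001 × 18060 = 154800000/143.
Difference = 154800/143 frames (≈ 1082.5175); B is behind A.

154800/143 frames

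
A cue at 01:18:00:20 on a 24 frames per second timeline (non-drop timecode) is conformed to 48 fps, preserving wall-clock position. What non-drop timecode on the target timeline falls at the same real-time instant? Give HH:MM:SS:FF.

01:18:00:40

Source frame index: (1×3600 + 18×60 + 0) × 24 + 20 = 112340.
Real time: 112340 / (24) = 28085/6 s.
Target frame: (28085/6) × (48) = 224680.
At 48 labels/s: frame 224680 → 01:18:00:40.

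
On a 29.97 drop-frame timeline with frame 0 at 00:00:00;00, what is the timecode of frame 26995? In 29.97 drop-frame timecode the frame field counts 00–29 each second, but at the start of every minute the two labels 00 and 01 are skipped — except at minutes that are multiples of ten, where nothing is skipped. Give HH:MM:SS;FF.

00:15:00;23

Each 10-minute DF block holds 10 × 60 × 30 − 9 × 2 = 17982 frames. 26995 ÷ 17982 → 1 full block, remainder 9013.
Within the partial block the first minute is 1800 frames and each further minute 1798, so 5 further minute boundaries passed. Total skipped labels = 18 × 1 + 2 × 5 = 28.
Non-drop label index = 26995 + 28 = 27023; at 30 labels/s that is 00:15:00:23, i.e. DF 00:15:00;23.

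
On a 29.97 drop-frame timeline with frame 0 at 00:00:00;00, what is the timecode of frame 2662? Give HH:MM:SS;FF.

Ten DF minutes hold 17982 frames, so frame 2662 lies in block 0 (frames 0–17981) with 2662 frames into that block.
The block's first minute is 1800 frames and the rest 1798 each; 2662 frames reaches minute 1, so 0 × 18 + 1 × 2 = 2 labels have been skipped so far.
Adding those back, label number 2662 + 2 = 2664 at 30 labels/s is 88 s + 24 f = 0 h 1 min 28 s frame 24, i.e. 00:01:28;24.

00:01:28;24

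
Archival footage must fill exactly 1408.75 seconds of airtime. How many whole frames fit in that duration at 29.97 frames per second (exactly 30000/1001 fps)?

42220 frames

Frames = 1408.75 × 30000/1001 = 6037500/143 ≈ 42220.2797.
Complete frames: 42220.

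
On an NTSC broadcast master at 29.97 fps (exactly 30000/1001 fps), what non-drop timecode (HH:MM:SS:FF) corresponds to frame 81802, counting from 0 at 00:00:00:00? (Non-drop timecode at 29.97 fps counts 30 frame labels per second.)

81802 ÷ 30 = 2726 full seconds, remainder 22 frames.
2726 s = 0 h 45 min 26 s.
Timecode: 00:45:26:22.

00:45:26:22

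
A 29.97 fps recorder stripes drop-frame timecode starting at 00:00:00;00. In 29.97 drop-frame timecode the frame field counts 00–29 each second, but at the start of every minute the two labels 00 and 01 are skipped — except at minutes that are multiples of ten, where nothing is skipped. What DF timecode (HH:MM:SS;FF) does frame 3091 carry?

Each 10-minute DF block holds 10 × 60 × 30 − 9 × 2 = 17982 frames. 3091 ÷ 17982 → 0 full blocks, remainder 3091.
Within the partial block the first minute is 1800 frames and each further minute 1798, so 1 further minute boundary passed. Total skipped labels = 18 × 0 + 2 × 1 = 2.
Non-drop label index = 3091 + 2 = 3093; at 30 labels/s that is 00:01:43:03, i.e. DF 00:01:43;03.

00:01:43;03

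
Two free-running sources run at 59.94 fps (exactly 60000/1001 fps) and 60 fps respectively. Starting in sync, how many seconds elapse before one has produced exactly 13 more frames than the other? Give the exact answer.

The gap grows by |60 − 60000/1001| = 60/1001 frames per second.
Time for a 13-frame gap: 13 ÷ (60/1001) = 13013/60 s.

13013/60 seconds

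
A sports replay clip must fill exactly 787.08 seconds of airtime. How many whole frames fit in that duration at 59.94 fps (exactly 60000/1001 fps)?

47177 frames

Frames = 787.08 × 60000/1001 = 6746400/143 ≈ 47177.6224.
Complete frames: 47177.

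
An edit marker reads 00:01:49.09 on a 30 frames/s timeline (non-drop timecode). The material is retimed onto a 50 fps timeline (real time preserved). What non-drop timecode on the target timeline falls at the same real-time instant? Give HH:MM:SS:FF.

Source frame index: (0×3600 + 1×60 + 49) × 30 + 9 = 3279.
Real time: 3279 / (30) = 1093/10 s.
Target frame: (1093/10) × (50) = 5465.
At 50 labels/s: frame 5465 → 00:01:49:15.

00:01:49:15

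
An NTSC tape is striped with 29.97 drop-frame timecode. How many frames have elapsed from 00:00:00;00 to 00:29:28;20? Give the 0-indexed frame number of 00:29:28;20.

53006

Complete 10-minute blocks: 2, each 17982 frames → 35964.
Remaining 9 whole minutes in the current block: 1800 + 8 × 1798 = 16184 frames.
Within the current minute: 28 × 30 + 20 − 2 = 858 (labels ;00/;01 skipped at this minute). Total = 35964 + 16184 + 858 = 53006.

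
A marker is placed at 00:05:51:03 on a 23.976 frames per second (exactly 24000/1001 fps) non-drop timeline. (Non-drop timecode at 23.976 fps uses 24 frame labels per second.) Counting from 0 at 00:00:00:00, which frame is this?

8427

Total seconds to the label: (0 × 3600 + 5 × 60 + 51) = 351.
Frame index = 351 × 24 + 3 = 8427.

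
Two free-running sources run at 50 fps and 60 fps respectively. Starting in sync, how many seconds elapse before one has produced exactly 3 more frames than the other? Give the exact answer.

The gap grows by |60 − 50| = 10 frames per second.
Time for a 3-frame gap: 3 ÷ (10) = 0.3 s.

0.3 seconds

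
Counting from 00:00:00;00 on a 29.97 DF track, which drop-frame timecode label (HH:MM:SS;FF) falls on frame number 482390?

Each 10-minute DF block holds 10 × 60 × 30 − 9 × 2 = 17982 frames. 482390 ÷ 17982 → 26 full blocks, remainder 14858.
Within the partial block the first minute is 1800 frames and each further minute 1798, so 8 further minute boundaries passed. Total skipped labels = 18 × 26 + 2 × 8 = 484.
Non-drop label index = 482390 + 484 = 482874; at 30 labels/s that is 04:28:15:24, i.e. DF 04:28:15;24.

04:28:15;24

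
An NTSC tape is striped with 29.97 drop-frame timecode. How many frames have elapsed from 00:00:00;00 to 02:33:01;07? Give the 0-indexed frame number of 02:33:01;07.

275161

Complete 10-minute blocks: 15, each 17982 frames → 269730.
Remaining 3 whole minutes in the current block: 1800 + 2 × 1798 = 5396 frames.
Within the current minute: 1 × 30 + 7 − 2 = 35 (labels ;00/;01 skipped at this minute). Total = 269730 + 5396 + 35 = 275161.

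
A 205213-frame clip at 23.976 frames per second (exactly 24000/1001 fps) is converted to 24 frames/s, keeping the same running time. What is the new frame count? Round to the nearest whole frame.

205418 frames

Frames at target rate = 205213 × (24) / (24000/1001) = 205418213/1000 ≈ 205418.213.
Nearest whole frame: 205418.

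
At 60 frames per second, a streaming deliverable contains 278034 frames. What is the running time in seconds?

4633.9 seconds

Running time = 278034 / (60) = 4633.9 s.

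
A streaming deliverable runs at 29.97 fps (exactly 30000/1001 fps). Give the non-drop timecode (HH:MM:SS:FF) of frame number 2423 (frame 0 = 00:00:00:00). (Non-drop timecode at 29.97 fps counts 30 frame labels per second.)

00:01:20:23

2423 ÷ 30 = 80 full seconds, remainder 23 frames.
80 s = 0 h 1 min 20 s.
Timecode: 00:01:20:23.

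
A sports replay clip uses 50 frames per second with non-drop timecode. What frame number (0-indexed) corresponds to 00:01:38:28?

4928

Total seconds to the label: (0 × 3600 + 1 × 60 + 38) = 98.
Frame index = 98 × 50 + 28 = 4928.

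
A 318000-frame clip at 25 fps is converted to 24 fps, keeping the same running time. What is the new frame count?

305280 frames

Target frames = source frames × (target rate / source rate) = 318000 × (24)/(25) = 318000 × 24/25 = 305280.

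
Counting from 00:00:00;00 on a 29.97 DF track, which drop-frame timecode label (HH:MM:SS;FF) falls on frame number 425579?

03:56:40;05

Each 10-minute DF block holds 10 × 60 × 30 − 9 × 2 = 17982 frames. 425579 ÷ 17982 → 23 full blocks, remainder 11993.
Within the partial block the first minute is 1800 frames and each further minute 1798, so 6 further minute boundaries passed. Total skipped labels = 18 × 23 + 2 × 6 = 426.
Non-drop label index = 425579 + 426 = 426005; at 30 labels/s that is 03:56:40:05, i.e. DF 03:56:40;05.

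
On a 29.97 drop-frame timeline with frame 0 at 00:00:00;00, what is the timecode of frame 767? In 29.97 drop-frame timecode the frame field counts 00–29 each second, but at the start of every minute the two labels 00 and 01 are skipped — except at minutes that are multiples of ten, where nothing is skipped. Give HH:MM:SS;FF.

Ten DF minutes hold 17982 frames, so frame 767 lies in block 0 (frames 0–17981) with 767 frames into that block.
The block's first minute is 1800 frames and the rest 1798 each; 767 frames reaches minute 0, so 0 × 18 + 0 × 2 = 0 labels have been skipped so far.
Adding those back, label number 767 + 0 = 767 at 30 labels/s is 25 s + 17 f = 0 h 0 min 25 s frame 17, i.e. 00:00:25;17.

00:00:25;17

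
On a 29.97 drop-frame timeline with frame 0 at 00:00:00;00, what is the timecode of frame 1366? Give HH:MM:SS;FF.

00:00:45;16

Ten DF minutes hold 17982 frames, so frame 1366 lies in block 0 (frames 0–17981) with 1366 frames into that block.
The block's first minute is 1800 frames and the rest 1798 each; 1366 frames reaches minute 0, so 0 × 18 + 0 × 2 = 0 labels have been skipped so far.
Adding those back, label number 1366 + 0 = 1366 at 30 labels/s is 45 s + 16 f = 0 h 0 min 45 s frame 16, i.e. 00:00:45;16.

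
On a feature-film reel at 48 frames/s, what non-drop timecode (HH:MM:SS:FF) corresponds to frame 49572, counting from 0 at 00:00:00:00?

00:17:12:36

49572 ÷ 48 = 1032 full seconds, remainder 36 frames.
1032 s = 0 h 17 min 12 s.
Timecode: 00:17:12:36.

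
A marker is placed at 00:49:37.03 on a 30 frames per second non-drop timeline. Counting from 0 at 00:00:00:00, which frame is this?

89313

Total seconds to the label: (0 × 3600 + 49 × 60 + 37) = 2977.
Frame index = 2977 × 30 + 3 = 89313.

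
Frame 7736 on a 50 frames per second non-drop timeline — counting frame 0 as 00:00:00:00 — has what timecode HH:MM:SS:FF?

00:02:34:36

7736 ÷ 50 = 154 full seconds, remainder 36 frames.
154 s = 0 h 2 min 34 s.
Timecode: 00:02:34:36.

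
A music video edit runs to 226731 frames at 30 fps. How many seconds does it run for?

Running time = 226731 / (30) = 7557.7 s.

7557.7 seconds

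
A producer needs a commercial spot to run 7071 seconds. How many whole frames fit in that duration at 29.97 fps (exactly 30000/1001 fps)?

Frames = 7071 × 30000/1001 = 212130000/1001 ≈ 211918.0819.
Complete frames: 211918.

211918 frames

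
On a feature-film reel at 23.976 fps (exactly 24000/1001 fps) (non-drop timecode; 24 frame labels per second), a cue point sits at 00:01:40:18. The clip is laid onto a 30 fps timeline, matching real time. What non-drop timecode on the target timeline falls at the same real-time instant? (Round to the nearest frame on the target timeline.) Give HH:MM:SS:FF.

Source frame index: (0×3600 + 1×60 + 40) × 24 + 18 = 2418.
Real time: 2418 / (24000/1001) = 403403/4000 s.
Target frame: (403403/4000) × (30) = 1210209/400 ≈ 3025.523 → 3026.
At 30 labels/s: frame 3026 → 00:01:40:26.

00:01:40:26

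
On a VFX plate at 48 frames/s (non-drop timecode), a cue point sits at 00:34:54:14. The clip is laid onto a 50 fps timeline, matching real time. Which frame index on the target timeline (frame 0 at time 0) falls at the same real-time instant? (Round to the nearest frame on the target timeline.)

Source frame index: (0×3600 + 34×60 + 54) × 48 + 14 = 100526.
Real time: 100526 / (48) = 50263/24 s.
Target frame: (50263/24) × (50) = 1256575/12 ≈ 104714.583 → 104715.

frame 104715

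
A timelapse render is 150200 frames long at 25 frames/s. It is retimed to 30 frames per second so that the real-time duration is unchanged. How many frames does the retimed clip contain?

Target frames = source frames × (target rate / source rate) = 150200 × (30)/(25) = 150200 × 6/5 = 180240.

180240 frames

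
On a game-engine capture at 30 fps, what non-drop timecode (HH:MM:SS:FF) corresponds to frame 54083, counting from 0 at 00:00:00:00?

00:30:02:23

54083 ÷ 30 = 1802 full seconds, remainder 23 frames.
1802 s = 0 h 30 min 2 s.
Timecode: 00:30:02:23.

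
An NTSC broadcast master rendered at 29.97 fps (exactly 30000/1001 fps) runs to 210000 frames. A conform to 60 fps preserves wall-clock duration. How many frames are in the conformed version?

Target frames = source frames × (target rate / source rate) = 210000 × (60)/(30000/1001) = 210000 × 1001/500 = 420420.

420420 frames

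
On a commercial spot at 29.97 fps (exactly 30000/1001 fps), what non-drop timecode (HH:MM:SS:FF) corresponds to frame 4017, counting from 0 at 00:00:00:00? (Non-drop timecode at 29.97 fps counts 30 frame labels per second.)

00:02:13:27

4017 ÷ 30 = 133 full seconds, remainder 27 frames.
133 s = 0 h 2 min 13 s.
Timecode: 00:02:13:27.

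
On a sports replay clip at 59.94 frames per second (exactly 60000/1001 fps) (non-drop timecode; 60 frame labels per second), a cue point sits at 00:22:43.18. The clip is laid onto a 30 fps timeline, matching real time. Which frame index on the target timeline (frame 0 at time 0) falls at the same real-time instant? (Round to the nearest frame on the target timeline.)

Source frame index: (0×3600 + 22×60 + 43) × 60 + 18 = 81798.
Real time: 81798 / (60000/1001) = 13646633/10000 s.
Target frame: (13646633/10000) × (30) = 40939899/1000 ≈ 40939.899 → 40940.

frame 40940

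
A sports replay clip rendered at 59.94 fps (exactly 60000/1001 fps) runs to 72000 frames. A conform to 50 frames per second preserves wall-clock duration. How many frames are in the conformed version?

60060 frames

Target frames = source frames × (target rate / source rate) = 72000 × (50)/(60000/1001) = 72000 × 1001/1200 = 60060.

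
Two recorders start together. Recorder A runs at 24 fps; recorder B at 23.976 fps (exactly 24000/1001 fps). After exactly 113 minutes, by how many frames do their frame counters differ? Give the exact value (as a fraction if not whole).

162720/1001 frames

113 min = 6780 s.
A emits 24 × 6780 = 162720 frames; B emits 24000/1001 × 6780 = 162720000/1001.
Difference = 162720/1001 frames (≈ 162.5574); B is behind A.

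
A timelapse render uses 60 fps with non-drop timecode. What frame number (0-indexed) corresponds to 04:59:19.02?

Total seconds to the label: (4 × 3600 + 59 × 60 + 19) = 17959.
Frame index = 17959 × 60 + 2 = 1077542.

1077542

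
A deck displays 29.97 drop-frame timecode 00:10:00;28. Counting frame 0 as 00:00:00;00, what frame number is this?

As if non-drop at 30 labels/s: (0 × 3600 + 10 × 60 + 0) × 30 + 28 = 18028.
Minute boundaries passed: 10; those not divisible by 10: 10 − 1 = 9; dropped labels = 2 × 9 = 18.
Actual frame index = 18028 − 18 = 18010.

18010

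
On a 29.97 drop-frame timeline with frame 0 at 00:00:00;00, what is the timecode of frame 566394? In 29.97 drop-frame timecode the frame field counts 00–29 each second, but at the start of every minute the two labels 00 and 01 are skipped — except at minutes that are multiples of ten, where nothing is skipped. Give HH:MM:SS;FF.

05:14:58;20

Each 10-minute DF block holds 10 × 60 × 30 − 9 × 2 = 17982 frames. 566394 ÷ 17982 → 31 full blocks, remainder 8952.
Within the partial block the first minute is 1800 frames and each further minute 1798, so 4 further minute boundaries passed. Total skipped labels = 18 × 31 + 2 × 4 = 566.
Non-drop label index = 566394 + 566 = 566960; at 30 labels/s that is 05:14:58:20, i.e. DF 05:14:58;20.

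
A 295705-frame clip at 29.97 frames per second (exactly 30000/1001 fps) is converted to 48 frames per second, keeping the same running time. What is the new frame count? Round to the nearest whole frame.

Frames at target rate = 295705 × (48) / (30000/1001) = 59200141/125 ≈ 473601.128.
Nearest whole frame: 473601.

473601 frames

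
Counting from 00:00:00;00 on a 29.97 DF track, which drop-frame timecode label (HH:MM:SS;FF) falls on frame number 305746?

Each 10-minute DF block holds 10 × 60 × 30 − 9 × 2 = 17982 frames. 305746 ÷ 17982 → 17 full blocks, remainder 52.
Within the partial block the first minute is 1800 frames and each further minute 1798, so 0 further minute boundaries passed. Total skipped labels = 18 × 17 + 2 × 0 = 306.
Non-drop label index = 305746 + 306 = 306052; at 30 labels/s that is 02:50:01:22, i.e. DF 02:50:01;22.

02:50:01;22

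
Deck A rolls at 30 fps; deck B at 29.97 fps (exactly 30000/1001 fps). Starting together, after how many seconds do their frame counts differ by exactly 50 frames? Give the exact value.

The gap grows by |30000/1001 − 30| = 30/1001 frames per second.
Time for a 50-frame gap: 50 ÷ (30/1001) = 5005/3 s.

5005/3 seconds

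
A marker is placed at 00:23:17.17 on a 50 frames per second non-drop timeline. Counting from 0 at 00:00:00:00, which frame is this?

Total seconds to the label: (0 × 3600 + 23 × 60 + 17) = 1397.
Frame index = 1397 × 50 + 17 = 69867.

frame 69867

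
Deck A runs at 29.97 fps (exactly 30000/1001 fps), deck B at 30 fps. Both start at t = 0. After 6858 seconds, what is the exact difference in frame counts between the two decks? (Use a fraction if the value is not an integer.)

A emits 30000/1001 × 6858 = 205740000/1001 frames; B emits 30 × 6858 = 205740.
Difference = 205740/1001 frames (≈ 205.5345); B is ahead of A.

205740/1001 frames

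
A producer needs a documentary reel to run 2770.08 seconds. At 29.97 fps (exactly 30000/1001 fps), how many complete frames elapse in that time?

Frames = 2770.08 × 30000/1001 = 83102400/1001 ≈ 83019.3806.
Complete frames: 83019.

83019 frames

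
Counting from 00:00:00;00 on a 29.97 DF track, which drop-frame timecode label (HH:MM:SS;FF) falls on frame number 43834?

00:24:22;18

Ten DF minutes hold 17982 frames, so frame 43834 lies in block 2 (frames 35964–53945) with 7870 frames into that block.
The block's first minute is 1800 frames and the rest 1798 each; 7870 frames reaches minute 4, so 2 × 18 + 4 × 2 = 44 labels have been skipped so far.
Adding those back, label number 43834 + 44 = 43878 at 30 labels/s is 1462 s + 18 f = 0 h 24 min 22 s frame 18, i.e. 00:24:22;18.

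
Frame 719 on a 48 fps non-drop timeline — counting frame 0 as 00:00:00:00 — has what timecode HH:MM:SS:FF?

719 ÷ 48 = 14 full seconds, remainder 47 frames.
14 s = 0 h 0 min 14 s.
Timecode: 00:00:14:47.

00:00:14:47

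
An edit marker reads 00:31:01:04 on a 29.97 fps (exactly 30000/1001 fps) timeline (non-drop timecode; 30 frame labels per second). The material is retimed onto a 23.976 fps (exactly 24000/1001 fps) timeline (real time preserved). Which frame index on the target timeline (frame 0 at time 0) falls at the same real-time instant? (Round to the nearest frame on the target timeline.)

frame 44667

Source frame index: (0×3600 + 31×60 + 1) × 30 + 4 = 55834.
Real time: 55834 / (30000/1001) = 27944917/15000 s.
Target frame: (27944917/15000) × (24000/1001) = 223336/5 ≈ 44667.200 → 44667.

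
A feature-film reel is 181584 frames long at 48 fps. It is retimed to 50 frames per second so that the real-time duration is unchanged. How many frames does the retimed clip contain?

Target frames = source frames × (target rate / source rate) = 181584 × (50)/(48) = 181584 × 25/24 = 189150.

189150 frames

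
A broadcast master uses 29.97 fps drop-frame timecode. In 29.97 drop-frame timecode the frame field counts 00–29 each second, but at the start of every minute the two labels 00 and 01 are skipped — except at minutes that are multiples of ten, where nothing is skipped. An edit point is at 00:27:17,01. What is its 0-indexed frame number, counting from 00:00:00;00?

As if non-drop at 30 labels/s: (0 × 3600 + 27 × 60 + 17) × 30 + 1 = 49111.
Minute boundaries passed: 27; those not divisible by 10: 27 − 2 = 25; dropped labels = 2 × 25 = 50.
Actual frame index = 49111 − 50 = 49061.

49061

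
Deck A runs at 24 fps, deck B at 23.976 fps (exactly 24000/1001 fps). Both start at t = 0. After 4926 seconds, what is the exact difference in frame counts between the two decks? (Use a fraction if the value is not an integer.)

A emits 24 × 4926 = 118224 frames; B emits 24000/1001 × 4926 = 118224000/1001.
Difference = 118224/1001 frames (≈ 118.1059); B is behind A.

118224/1001 frames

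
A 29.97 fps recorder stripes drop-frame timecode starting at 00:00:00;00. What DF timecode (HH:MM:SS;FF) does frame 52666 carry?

Ten DF minutes hold 17982 frames, so frame 52666 lies in block 2 (frames 35964–53945) with 16702 frames into that block.
The block's first minute is 1800 frames and the rest 1798 each; 16702 frames reaches minute 9, so 2 × 18 + 9 × 2 = 54 labels have been skipped so far.
Adding those back, label number 52666 + 54 = 52720 at 30 labels/s is 1757 s + 10 f = 0 h 29 min 17 s frame 10, i.e. 00:29:17;10.

00:29:17;10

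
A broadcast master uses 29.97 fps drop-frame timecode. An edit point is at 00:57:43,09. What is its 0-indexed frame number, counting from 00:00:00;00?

As if non-drop at 30 labels/s: (0 × 3600 + 57 × 60 + 43) × 30 + 9 = 103899.
Minute boundaries passed: 57; those not divisible by 10: 57 − 5 = 52; dropped labels = 2 × 52 = 104.
Actual frame index = 103899 − 104 = 103795.

103795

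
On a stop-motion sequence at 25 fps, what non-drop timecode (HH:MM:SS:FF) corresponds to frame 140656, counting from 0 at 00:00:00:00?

01:33:46:06

140656 ÷ 25 = 5626 full seconds, remainder 6 frames.
5626 s = 1 h 33 min 46 s.
Timecode: 01:33:46:06.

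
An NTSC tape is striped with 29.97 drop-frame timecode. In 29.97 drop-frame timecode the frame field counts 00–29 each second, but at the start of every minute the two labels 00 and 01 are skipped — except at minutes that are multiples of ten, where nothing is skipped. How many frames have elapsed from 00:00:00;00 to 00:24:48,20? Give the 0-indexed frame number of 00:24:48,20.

As if non-drop at 30 labels/s: (0 × 3600 + 24 × 60 + 48) × 30 + 20 = 44660.
Minute boundaries passed: 24; those not divisible by 10: 24 − 2 = 22; dropped labels = 2 × 22 = 44.
Actual frame index = 44660 − 44 = 44616.

44616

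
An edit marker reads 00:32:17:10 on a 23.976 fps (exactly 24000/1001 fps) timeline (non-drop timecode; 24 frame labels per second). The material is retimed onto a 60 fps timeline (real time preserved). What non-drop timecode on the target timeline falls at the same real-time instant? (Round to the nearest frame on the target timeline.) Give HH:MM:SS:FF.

00:32:19:21

Source frame index: (0×3600 + 32×60 + 17) × 24 + 10 = 46498.
Real time: 46498 / (24000/1001) = 23272249/12000 s.
Target frame: (23272249/12000) × (60) = 23272249/200 ≈ 116361.245 → 116361.
At 60 labels/s: frame 116361 → 00:32:19:21.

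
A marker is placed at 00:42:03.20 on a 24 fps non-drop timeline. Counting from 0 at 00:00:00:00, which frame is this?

Total seconds to the label: (0 × 3600 + 42 × 60 + 3) = 2523.
Frame index = 2523 × 24 + 20 = 60572.

60572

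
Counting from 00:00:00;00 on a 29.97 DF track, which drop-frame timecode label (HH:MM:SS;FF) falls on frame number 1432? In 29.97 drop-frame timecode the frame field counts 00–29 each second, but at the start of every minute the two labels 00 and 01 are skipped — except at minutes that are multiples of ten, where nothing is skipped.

00:00:47;22

Ten DF minutes hold 17982 frames, so frame 1432 lies in block 0 (frames 0–17981) with 1432 frames into that block.
The block's first minute is 1800 frames and the rest 1798 each; 1432 frames reaches minute 0, so 0 × 18 + 0 × 2 = 0 labels have been skipped so far.
Adding those back, label number 1432 + 0 = 1432 at 30 labels/s is 47 s + 22 f = 0 h 0 min 47 s frame 22, i.e. 00:00:47;22.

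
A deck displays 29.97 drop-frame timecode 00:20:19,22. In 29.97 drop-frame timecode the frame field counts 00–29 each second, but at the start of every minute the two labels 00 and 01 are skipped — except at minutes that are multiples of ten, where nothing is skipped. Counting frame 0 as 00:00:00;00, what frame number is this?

36556

As if non-drop at 30 labels/s: (0 × 3600 + 20 × 60 + 19) × 30 + 22 = 36592.
Minute boundaries passed: 20; those not divisible by 10: 20 − 2 = 18; dropped labels = 2 × 18 = 36.
Actual frame index = 36592 − 36 = 36556.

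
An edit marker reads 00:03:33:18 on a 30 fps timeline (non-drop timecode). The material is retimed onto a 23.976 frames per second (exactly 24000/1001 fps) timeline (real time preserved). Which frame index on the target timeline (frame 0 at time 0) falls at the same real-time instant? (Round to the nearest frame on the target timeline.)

frame 5121

Source frame index: (0×3600 + 3×60 + 33) × 30 + 18 = 6408.
Real time: 6408 / (30) = 1068/5 s.
Target frame: (1068/5) × (24000/1001) = 5126400/1001 ≈ 5121.279 → 5121.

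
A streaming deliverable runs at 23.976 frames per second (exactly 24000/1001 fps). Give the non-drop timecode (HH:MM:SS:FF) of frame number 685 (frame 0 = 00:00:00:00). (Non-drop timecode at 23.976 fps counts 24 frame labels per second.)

685 ÷ 24 = 28 full seconds, remainder 13 frames.
28 s = 0 h 0 min 28 s.
Timecode: 00:00:28:13.

00:00:28:13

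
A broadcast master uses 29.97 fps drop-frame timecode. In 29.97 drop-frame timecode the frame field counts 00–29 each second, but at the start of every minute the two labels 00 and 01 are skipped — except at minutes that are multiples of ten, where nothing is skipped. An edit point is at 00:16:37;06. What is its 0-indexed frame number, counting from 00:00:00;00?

As if non-drop at 30 labels/s: (0 × 3600 + 16 × 60 + 37) × 30 + 6 = 29916.
Minute boundaries passed: 16; those not divisible by 10: 16 − 1 = 15; dropped labels = 2 × 15 = 30.
Actual frame index = 29916 − 30 = 29886.

29886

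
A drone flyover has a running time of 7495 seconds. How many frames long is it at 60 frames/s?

Frames = 7495 × 60 = 449700.

449700 frames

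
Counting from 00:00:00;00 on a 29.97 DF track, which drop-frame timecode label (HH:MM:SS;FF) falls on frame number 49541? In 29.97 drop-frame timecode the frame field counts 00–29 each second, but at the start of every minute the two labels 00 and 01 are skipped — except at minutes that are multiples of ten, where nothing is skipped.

Ten DF minutes hold 17982 frames, so frame 49541 lies in block 2 (frames 35964–53945) with 13577 frames into that block.
The block's first minute is 1800 frames and the rest 1798 each; 13577 frames reaches minute 7, so 2 × 18 + 7 × 2 = 50 labels have been skipped so far.
Adding those back, label number 49541 + 50 = 49591 at 30 labels/s is 1653 s + 1 f = 0 h 27 min 33 s frame 1, i.e. 00:27:33;01.

00:27:33;01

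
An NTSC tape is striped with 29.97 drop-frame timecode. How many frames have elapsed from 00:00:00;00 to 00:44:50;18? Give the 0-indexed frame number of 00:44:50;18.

Complete 10-minute blocks: 4, each 17982 frames → 71928.
Remaining 4 whole minutes in the current block: 1800 + 3 × 1798 = 7194 frames.
Within the current minute: 50 × 30 + 18 − 2 = 1516 (labels ;00/;01 skipped at this minute). Total = 71928 + 7194 + 1516 = 80638.

80638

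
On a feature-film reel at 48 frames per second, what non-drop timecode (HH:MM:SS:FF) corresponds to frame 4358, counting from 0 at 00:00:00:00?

00:01:30:38

4358 ÷ 48 = 90 full seconds, remainder 38 frames.
90 s = 0 h 1 min 30 s.
Timecode: 00:01:30:38.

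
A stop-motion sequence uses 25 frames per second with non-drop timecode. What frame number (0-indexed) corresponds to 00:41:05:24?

61649

Total seconds to the label: (0 × 3600 + 41 × 60 + 5) = 2465.
Frame index = 2465 × 25 + 24 = 61649.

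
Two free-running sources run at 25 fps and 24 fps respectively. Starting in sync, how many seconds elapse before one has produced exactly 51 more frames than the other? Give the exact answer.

51 seconds

The gap grows by |24 − 25| = 1 frame per second.
Time for a 51-frame gap: 51 ÷ (1) = 51 s.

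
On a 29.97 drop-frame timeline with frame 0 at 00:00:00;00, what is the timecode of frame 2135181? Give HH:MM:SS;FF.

Ten DF minutes hold 17982 frames, so frame 2135181 lies in block 118 (frames 2121876–2139857) with 13305 frames into that block.
The block's first minute is 1800 frames and the rest 1798 each; 13305 frames reaches minute 7, so 118 × 18 + 7 × 2 = 2138 labels have been skipped so far.
Adding those back, label number 2135181 + 2138 = 2137319 at 30 labels/s is 71243 s + 29 f = 19 h 47 min 23 s frame 29, i.e. 19:47:23;29.

19:47:23;29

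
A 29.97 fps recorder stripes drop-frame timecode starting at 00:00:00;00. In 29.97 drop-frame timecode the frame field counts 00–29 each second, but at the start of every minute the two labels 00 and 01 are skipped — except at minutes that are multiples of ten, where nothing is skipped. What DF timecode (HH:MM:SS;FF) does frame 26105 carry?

Ten DF minutes hold 17982 frames, so frame 26105 lies in block 1 (frames 17982–35963) with 8123 frames into that block.
The block's first minute is 1800 frames and the rest 1798 each; 8123 frames reaches minute 4, so 1 × 18 + 4 × 2 = 26 labels have been skipped so far.
Adding those back, label number 26105 + 26 = 26131 at 30 labels/s is 871 s + 1 f = 0 h 14 min 31 s frame 1, i.e. 00:14:31;01.

00:14:31;01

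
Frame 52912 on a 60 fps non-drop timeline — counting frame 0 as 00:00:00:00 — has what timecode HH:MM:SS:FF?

00:14:41:52

52912 ÷ 60 = 881 full seconds, remainder 52 frames.
881 s = 0 h 14 min 41 s.
Timecode: 00:14:41:52.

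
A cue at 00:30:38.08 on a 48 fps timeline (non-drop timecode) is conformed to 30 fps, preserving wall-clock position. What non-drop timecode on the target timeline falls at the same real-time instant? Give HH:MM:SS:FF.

Source frame index: (0×3600 + 30×60 + 38) × 48 + 8 = 88232.
Real time: 88232 / (48) = 11029/6 s.
Target frame: (11029/6) × (30) = 55145.
At 30 labels/s: frame 55145 → 00:30:38:05.

00:30:38:05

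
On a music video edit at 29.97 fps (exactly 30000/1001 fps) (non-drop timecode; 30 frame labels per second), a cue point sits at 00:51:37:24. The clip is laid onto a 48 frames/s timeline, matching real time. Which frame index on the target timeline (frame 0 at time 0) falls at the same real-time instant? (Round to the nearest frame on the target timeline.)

Source frame index: (0×3600 + 51×60 + 37) × 30 + 24 = 92934.
Real time: 92934 / (30000/1001) = 15504489/5000 s.
Target frame: (15504489/5000) × (48) = 93026934/625 ≈ 148843.094 → 148843.

frame 148843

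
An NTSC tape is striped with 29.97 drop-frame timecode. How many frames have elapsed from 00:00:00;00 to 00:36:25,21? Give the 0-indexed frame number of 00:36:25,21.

Complete 10-minute blocks: 3, each 17982 frames → 53946.
Remaining 6 whole minutes in the current block: 1800 + 5 × 1798 = 10790 frames.
Within the current minute: 25 × 30 + 21 − 2 = 769 (labels ;00/;01 skipped at this minute). Total = 53946 + 10790 + 769 = 65505.

65505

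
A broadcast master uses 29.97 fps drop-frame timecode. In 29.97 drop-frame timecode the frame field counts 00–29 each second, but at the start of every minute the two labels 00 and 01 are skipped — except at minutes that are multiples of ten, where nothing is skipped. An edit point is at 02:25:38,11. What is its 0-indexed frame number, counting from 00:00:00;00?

As if non-drop at 30 labels/s: (2 × 3600 + 25 × 60 + 38) × 30 + 11 = 262151.
Minute boundaries passed: 145; those not divisible by 10: 145 − 14 = 131; dropped labels = 2 × 131 = 262.
Actual frame index = 262151 − 262 = 261889.

261889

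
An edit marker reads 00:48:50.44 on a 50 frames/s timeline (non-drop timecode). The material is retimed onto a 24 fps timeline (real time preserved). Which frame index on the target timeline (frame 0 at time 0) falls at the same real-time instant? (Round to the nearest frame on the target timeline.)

Source frame index: (0×3600 + 48×60 + 50) × 50 + 44 = 146544.
Real time: 146544 / (50) = 73272/25 s.
Target frame: (73272/25) × (24) = 1758528/25 ≈ 70341.120 → 70341.

frame 70341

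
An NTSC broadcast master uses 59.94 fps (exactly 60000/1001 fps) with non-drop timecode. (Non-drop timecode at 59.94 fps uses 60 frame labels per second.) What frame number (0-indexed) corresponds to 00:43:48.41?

Total seconds to the label: (0 × 3600 + 43 × 60 + 48) = 2628.
Frame index = 2628 × 60 + 41 = 157721.

frame 157721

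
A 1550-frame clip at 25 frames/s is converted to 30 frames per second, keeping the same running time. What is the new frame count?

1860 frames

Target frames = source frames × (target rate / source rate) = 1550 × (30)/(25) = 1550 × 6/5 = 1860.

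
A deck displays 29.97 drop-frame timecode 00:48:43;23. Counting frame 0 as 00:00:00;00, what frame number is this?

87625

Complete 10-minute blocks: 4, each 17982 frames → 71928.
Remaining 8 whole minutes in the current block: 1800 + 7 × 1798 = 14386 frames.
Within the current minute: 43 × 30 + 23 − 2 = 1311 (labels ;00/;01 skipped at this minute). Total = 71928 + 14386 + 1311 = 87625.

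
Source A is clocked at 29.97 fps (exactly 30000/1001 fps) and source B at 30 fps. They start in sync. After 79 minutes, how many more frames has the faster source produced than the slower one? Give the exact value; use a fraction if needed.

142200/1001 frames

79 min = 4740 s.
A emits 30000/1001 × 4740 = 142200000/1001 frames; B emits 30 × 4740 = 142200.
Difference = 142200/1001 frames (≈ 142.0579); B is ahead of A.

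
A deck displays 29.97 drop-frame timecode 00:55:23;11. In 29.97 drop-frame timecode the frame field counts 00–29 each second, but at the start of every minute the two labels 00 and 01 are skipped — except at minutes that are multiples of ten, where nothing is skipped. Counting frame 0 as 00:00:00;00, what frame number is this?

Complete 10-minute blocks: 5, each 17982 frames → 89910.
Remaining 5 whole minutes in the current block: 1800 + 4 × 1798 = 8992 frames.
Within the current minute: 23 × 30 + 11 − 2 = 699 (labels ;00/;01 skipped at this minute). Total = 89910 + 8992 + 699 = 99601.

99601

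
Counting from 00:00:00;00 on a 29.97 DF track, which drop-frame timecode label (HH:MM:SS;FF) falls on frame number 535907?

04:58:01;15

Ten DF minutes hold 17982 frames, so frame 535907 lies in block 29 (frames 521478–539459) with 14429 frames into that block.
The block's first minute is 1800 frames and the rest 1798 each; 14429 frames reaches minute 8, so 29 × 18 + 8 × 2 = 538 labels have been skipped so far.
Adding those back, label number 535907 + 538 = 536445 at 30 labels/s is 17881 s + 15 f = 4 h 58 min 1 s frame 15, i.e. 04:58:01;15.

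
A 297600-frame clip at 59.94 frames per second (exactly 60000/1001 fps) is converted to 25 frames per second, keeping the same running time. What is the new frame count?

Target frames = source frames × (target rate / source rate) = 297600 × (25)/(60000/1001) = 297600 × 1001/2400 = 124124.

124124 frames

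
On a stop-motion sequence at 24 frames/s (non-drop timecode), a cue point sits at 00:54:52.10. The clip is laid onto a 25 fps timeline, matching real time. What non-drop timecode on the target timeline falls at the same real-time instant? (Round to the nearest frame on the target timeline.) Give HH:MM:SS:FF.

00:54:52:10

Source frame index: (0×3600 + 54×60 + 52) × 24 + 10 = 79018.
Real time: 79018 / (24) = 39509/12 s.
Target frame: (39509/12) × (25) = 987725/12 ≈ 82310.417 → 82310.
At 25 labels/s: frame 82310 → 00:54:52:10.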